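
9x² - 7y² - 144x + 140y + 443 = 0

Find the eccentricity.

9(x² - 16x) -7(y² - 20y) = -443
Complete the square in x and y: 9(x - 8)² -7(y - 10)² = -443 + 576 - 700 = -567
Divide through by -567 to get (y - 10)²/81 - (x - 8)²/63 = 1.
Hyperbola, center (8, 10), transverse axis vertical; a² = 81, b² = 63.
c² = a² + b² = 144, so c = 12.
e = c/a = 12/9 = 4/3.

e = 4/3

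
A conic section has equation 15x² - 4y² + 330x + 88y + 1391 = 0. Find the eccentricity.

15(x² + 22x) -4(y² - 22y) = -1391
15(x + 11)² -4(y - 11)² = -1391 + 1815 - 484 = -60
Divide by -60: (y - 11)²/15 - (x + 11)²/4 = 1
Hyperbola, center (-11, 11), transverse axis vertical; a² = 15, b² = 4.
c² = a² + b² = 19, so c = √19.
e = c/a = √19/√15 = √285/15.

e = √285/15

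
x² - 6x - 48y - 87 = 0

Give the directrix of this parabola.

Only x is squared. Complete the square in x: (x - 3)² = 48(y + 2).
Vertex (3, -2); 4p = 48 so p = 12. Opens up.
Directrix is the horizontal line y = k − p = -2 − (12) = -14.

y = -14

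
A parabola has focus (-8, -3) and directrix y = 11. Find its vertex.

The vertex is the midpoint between the focus and the directrix along the axis of symmetry.
Axis is vertical (directrix is horizontal). Vertex y-coordinate = (-3 + 11)/2 = 4; x-coordinate = -8.

(-8, 4)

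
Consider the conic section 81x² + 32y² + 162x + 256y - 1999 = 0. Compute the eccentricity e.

e = 7/9

Collect terms: 81(x² + 2x) + 32(y² + 8y) = 1999
81(x + 1)² + 32(y + 4)² = 1999 + 81 + 512 = 2592
Divide by 2592: (x + 1)²/32 + (y + 4)²/81 = 1
Ellipse, center (-1, -4), major axis vertical; a² = 81, b² = 32.
c² = a² - b² = 49, so c = 7.
e = c/a = 7/9.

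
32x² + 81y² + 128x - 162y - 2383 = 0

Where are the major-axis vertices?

(-11, 1) and (7, 1)

Collect terms: 32(x² + 4x) + 81(y² - 2y) = 2383
32(x + 2)² + 81(y - 1)² = 2383 + 128 + 81 = 2592
Dividing both sides by 2592: (x + 2)²/81 + (y - 1)²/32 = 1
Ellipse, center (-2, 1), major axis horizontal; a² = 81, b² = 32.
a = 9. Vertices at (h ± a, k).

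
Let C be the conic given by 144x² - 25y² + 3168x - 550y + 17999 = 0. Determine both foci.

144(x² + 22x) -25(y² + 22y) = -17999
Complete the square: 144(x + 11)² -25(y + 11)² = -17999 + 17424 - 3025 = -3600
Dividing both sides by -3600: (y + 11)²/144 - (x + 11)²/25 = 1
Hyperbola, center (-11, -11), transverse axis vertical; a² = 144, b² = 25.
c² = a² + b² = 144 + 25 = 169, so c = 13.
Foci lie on the vertical axis through the center: (h, k ± c).

(-11, -24) and (-11, 2)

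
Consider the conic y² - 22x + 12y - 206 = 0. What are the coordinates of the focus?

Only y is squared. Complete the square in y: (y + 6)² = 22(x + 11).
Vertex (-11, -6); 4p = 22 so p = 11/2. Opens right.
Focus is p units from the vertex along the axis: (h + p, k).

(-11/2, -6)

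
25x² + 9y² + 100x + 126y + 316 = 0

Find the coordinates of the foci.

Group: 25(x² + 4x) + 9(y² + 14y) = -316
Completing the square gives 25(x + 2)² + 9(y + 7)² = -316 + 100 + 441 = 225.
Dividing both sides by 225: (x + 2)²/9 + (y + 7)²/25 = 1
Ellipse, center (-2, -7), major axis vertical; a² = 25, b² = 9.
c² = a² - b² = 25 - 9 = 16, so c = 4.
Foci lie on the vertical axis through the center: (h, k ± c).

(-2, -11) and (-2, -3)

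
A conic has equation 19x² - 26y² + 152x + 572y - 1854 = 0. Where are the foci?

Collect terms: 19(x² + 8x) -26(y² - 22y) = 1854
Completing the square gives 19(x + 4)² -26(y - 11)² = 1854 + 304 - 3146 = -988.
Dividing both sides by -988: (y - 11)²/38 - (x + 4)²/52 = 1
Hyperbola, center (-4, 11), transverse axis vertical; a² = 38, b² = 52.
c² = a² + b² = 38 + 52 = 90, so c = 3√10.
Foci lie on the vertical axis through the center: (h, k ± c).

(-4, 11 - 3√10) and (-4, 11 + 3√10)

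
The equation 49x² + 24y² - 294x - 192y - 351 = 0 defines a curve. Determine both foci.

Collect terms: 49(x² - 6x) + 24(y² - 8y) = 351
Complete the square: 49(x - 3)² + 24(y - 4)² = 351 + 441 + 384 = 1176
Divide by 1176: (x - 3)²/24 + (y - 4)²/49 = 1
Ellipse, center (3, 4), major axis vertical; a² = 49, b² = 24.
c² = a² - b² = 49 - 24 = 25, so c = 5.
Foci lie on the vertical axis through the center: (h, k ± c).

(3, -1) and (3, 9)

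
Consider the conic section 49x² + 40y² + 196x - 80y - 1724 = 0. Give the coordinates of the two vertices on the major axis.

Collect terms: 49(x² + 4x) + 40(y² - 2y) = 1724
Complete the square: 49(x + 2)² + 40(y - 1)² = 1724 + 196 + 40 = 1960
Divide by 1960: (x + 2)²/40 + (y - 1)²/49 = 1
Ellipse, center (-2, 1), major axis vertical; a² = 49, b² = 40.
a = 7. Vertices at (h, k ± a).

(-2, -6) and (-2, 8)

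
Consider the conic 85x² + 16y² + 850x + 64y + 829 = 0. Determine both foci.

Group: 85(x² + 10x) + 16(y² + 4y) = -829
Completing the square gives 85(x + 5)² + 16(y + 2)² = -829 + 2125 + 64 = 1360.
Dividing both sides by 1360: (x + 5)²/16 + (y + 2)²/85 = 1
Ellipse, center (-5, -2), major axis vertical; a² = 85, b² = 16.
c² = a² - b² = 85 - 16 = 69, so c = √69.
Foci lie on the vertical axis through the center: (h, k ± c).

(-5, -2 - √69) and (-5, -2 + √69)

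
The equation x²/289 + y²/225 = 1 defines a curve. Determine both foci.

(-8, 0) and (8, 0)

Center (0, 0). The larger denominator 289 sits under the x-term, so the major axis is horizontal; a² = 289, b² = 225.
c² = a² - b² = 289 - 225 = 64, so c = 8.
Foci lie on the horizontal axis through the center: (h ± c, k).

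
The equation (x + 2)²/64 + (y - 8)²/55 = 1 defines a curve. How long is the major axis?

Center (-2, 8). The larger denominator 64 sits under the x-term, so the major axis is horizontal; a² = 64, b² = 55.
a² = 64 so a = 8; the major axis has length 2a = 16.

16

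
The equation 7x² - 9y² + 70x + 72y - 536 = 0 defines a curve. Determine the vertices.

(-14, 4) and (4, 4)

Rearranging, 7(x² + 10x) -9(y² - 8y) = 536.
Completing the square gives 7(x + 5)² -9(y - 4)² = 536 + 175 - 144 = 567.
Dividing both sides by 567: (x + 5)²/81 - (y - 4)²/63 = 1
Hyperbola, center (-5, 4), transverse axis horizontal; a² = 81, b² = 63.
a = 9. Vertices at (h ± a, k).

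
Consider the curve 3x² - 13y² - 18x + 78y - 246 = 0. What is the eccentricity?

e = 4√13/13

Collect terms: 3(x² - 6x) -13(y² - 6y) = 246
3(x - 3)² -13(y - 3)² = 246 + 27 - 117 = 156
Dividing both sides by 156: (x - 3)²/52 - (y - 3)²/12 = 1
Hyperbola, center (3, 3), transverse axis horizontal; a² = 52, b² = 12.
c² = a² + b² = 64, so c = 8.
e = c/a = 8/2√13 = 4√13/13.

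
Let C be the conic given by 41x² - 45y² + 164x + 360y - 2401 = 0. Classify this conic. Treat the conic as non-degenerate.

No xy term. Coefficients of x² and y² are A = 41, C = -45.
A and C have opposite signs ⇒ hyperbola.

hyperbola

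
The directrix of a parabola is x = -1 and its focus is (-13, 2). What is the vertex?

(-7, 2)

The vertex is the midpoint between the focus and the directrix along the axis of symmetry.
Axis is horizontal (directrix is vertical). Vertex x-coordinate = (-13 + (-1))/2 = -7; y-coordinate = 2.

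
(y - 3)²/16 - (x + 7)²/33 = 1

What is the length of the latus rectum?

Center (-7, 3). The positive term is the y-term, so the transverse axis is vertical; a² = 16, b² = 33.
Latus rectum length = 2b²/a = 2·33/4 = 33/2.

33/2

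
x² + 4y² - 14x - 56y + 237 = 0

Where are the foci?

(7 - √6, 7) and (7 + √6, 7)

Group the x- and y-terms: (x² - 14x) + 4(y² - 14y) = -237
Completing the square gives (x - 7)² + 4(y - 7)² = -237 + 49 + 196 = 8.
Dividing both sides by 8: (x - 7)²/8 + (y - 7)²/2 = 1
Ellipse, center (7, 7), major axis horizontal; a² = 8, b² = 2.
c² = a² - b² = 8 - 2 = 6, so c = √6.
Foci lie on the horizontal axis through the center: (h ± c, k).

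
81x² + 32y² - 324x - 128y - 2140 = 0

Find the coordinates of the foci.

(2, -5) and (2, 9)

Collect terms: 81(x² - 4x) + 32(y² - 4y) = 2140
Completing the square gives 81(x - 2)² + 32(y - 2)² = 2140 + 324 + 128 = 2592.
Dividing both sides by 2592: (x - 2)²/32 + (y - 2)²/81 = 1
Ellipse, center (2, 2), major axis vertical; a² = 81, b² = 32.
c² = a² - b² = 81 - 32 = 49, so c = 7.
Foci lie on the vertical axis through the center: (h, k ± c).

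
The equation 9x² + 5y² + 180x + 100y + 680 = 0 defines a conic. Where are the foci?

Group: 9(x² + 20x) + 5(y² + 20y) = -680
Complete the square: 9(x + 10)² + 5(y + 10)² = -680 + 900 + 500 = 720
Divide through by 720 to get (x + 10)²/80 + (y + 10)²/144 = 1.
Ellipse, center (-10, -10), major axis vertical; a² = 144, b² = 80.
c² = a² - b² = 144 - 80 = 64, so c = 8.
Foci lie on the vertical axis through the center: (h, k ± c).

(-10, -18) and (-10, -2)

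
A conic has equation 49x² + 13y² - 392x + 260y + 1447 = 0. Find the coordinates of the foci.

(4, -16) and (4, -4)

Group the x- and y-terms: 49(x² - 8x) + 13(y² + 20y) = -1447
Complete the square in x and y: 49(x - 4)² + 13(y + 10)² = -1447 + 784 + 1300 = 637
Dividing both sides by 637: (x - 4)²/13 + (y + 10)²/49 = 1
Ellipse, center (4, -10), major axis vertical; a² = 49, b² = 13.
c² = a² - b² = 49 - 13 = 36, so c = 6.
Foci lie on the vertical axis through the center: (h, k ± c).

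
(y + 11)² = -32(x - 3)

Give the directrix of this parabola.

x = 11

Vertex (3, -11); 4p = -32 so p = -8. Opens left.
Directrix is the vertical line x = h − p = 3 − (-8) = 11.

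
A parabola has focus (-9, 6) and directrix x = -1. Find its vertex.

(-5, 6)

The vertex is the midpoint between the focus and the directrix along the axis of symmetry.
Axis is horizontal (directrix is vertical). Vertex x-coordinate = (-9 + (-1))/2 = -5; y-coordinate = 6.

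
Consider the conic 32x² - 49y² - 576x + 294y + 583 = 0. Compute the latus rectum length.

64/7

Group the x- and y-terms: 32(x² - 18x) -49(y² - 6y) = -583
Complete the square in x and y: 32(x - 9)² -49(y - 3)² = -583 + 2592 - 441 = 1568
Dividing both sides by 1568: (x - 9)²/49 - (y - 3)²/32 = 1
Hyperbola, center (9, 3), transverse axis horizontal; a² = 49, b² = 32.
Latus rectum length = 2b²/a = 2·32/7 = 64/7.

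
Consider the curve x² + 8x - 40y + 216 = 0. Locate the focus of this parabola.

Only x is squared. Complete the square in x: (x + 4)² = 40(y - 5).
Vertex (-4, 5); 4p = 40 so p = 10. Opens up.
Focus is p units from the vertex along the axis: (h, k + p).

(-4, 15)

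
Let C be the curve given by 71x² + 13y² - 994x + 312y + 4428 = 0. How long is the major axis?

71(x² - 14x) + 13(y² + 24y) = -4428
Complete the square in x and y: 71(x - 7)² + 13(y + 12)² = -4428 + 3479 + 1872 = 923
Dividing both sides by 923: (x - 7)²/13 + (y + 12)²/71 = 1
Ellipse, center (7, -12), major axis vertical; a² = 71, b² = 13.
a² = 71 so a = √71; the major axis has length 2a = 2√71.

2√71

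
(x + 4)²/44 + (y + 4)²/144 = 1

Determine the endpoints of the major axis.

Center (-4, -4). The larger denominator 144 sits under the y-term, so the major axis is vertical; a² = 144, b² = 44.
a = 12. Vertices at (h, k ± a).

(-4, -16) and (-4, 8)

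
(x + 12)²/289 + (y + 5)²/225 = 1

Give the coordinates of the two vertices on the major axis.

Center (-12, -5). The larger denominator 289 sits under the x-term, so the major axis is horizontal; a² = 289, b² = 225.
a = 17. Vertices at (h ± a, k).

(-29, -5) and (5, -5)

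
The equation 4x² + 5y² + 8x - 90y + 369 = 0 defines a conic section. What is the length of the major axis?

2√10

4(x² + 2x) + 5(y² - 18y) = -369
4(x + 1)² + 5(y - 9)² = -369 + 4 + 405 = 40
Dividing both sides by 40: (x + 1)²/10 + (y - 9)²/8 = 1
Ellipse, center (-1, 9), major axis horizontal; a² = 10, b² = 8.
a² = 10 so a = √10; the major axis has length 2a = 2√10.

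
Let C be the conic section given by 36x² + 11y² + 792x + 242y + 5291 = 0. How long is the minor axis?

2√11

Collect terms: 36(x² + 22x) + 11(y² + 22y) = -5291
Complete the square in x and y: 36(x + 11)² + 11(y + 11)² = -5291 + 4356 + 1331 = 396
Divide through by 396 to get (x + 11)²/11 + (y + 11)²/36 = 1.
Ellipse, center (-11, -11), major axis vertical; a² = 36, b² = 11.
b² = 11 so b = √11; the minor axis has length 2b = 2√11.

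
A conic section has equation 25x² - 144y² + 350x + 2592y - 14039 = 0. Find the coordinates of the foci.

(-20, 9) and (6, 9)

Group: 25(x² + 14x) -144(y² - 18y) = 14039
Complete the square in x and y: 25(x + 7)² -144(y - 9)² = 14039 + 1225 - 11664 = 3600
Dividing both sides by 3600: (x + 7)²/144 - (y - 9)²/25 = 1
Hyperbola, center (-7, 9), transverse axis horizontal; a² = 144, b² = 25.
c² = a² + b² = 144 + 25 = 169, so c = 13.
Foci lie on the horizontal axis through the center: (h ± c, k).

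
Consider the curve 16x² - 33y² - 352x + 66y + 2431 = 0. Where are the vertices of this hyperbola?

(11, -3) and (11, 5)

16(x² - 22x) -33(y² - 2y) = -2431
Completing the square gives 16(x - 11)² -33(y - 1)² = -2431 + 1936 - 33 = -528.
Dividing both sides by -528: (y - 1)²/16 - (x - 11)²/33 = 1
Hyperbola, center (11, 1), transverse axis vertical; a² = 16, b² = 33.
a = 4. Vertices at (h, k ± a).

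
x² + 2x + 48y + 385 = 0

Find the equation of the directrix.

Only x is squared. Complete the square in x: (x + 1)² = -48(y + 8).
Vertex (-1, -8); 4p = -48 so p = -12. Opens down.
Directrix is the horizontal line y = k − p = -8 − (-12) = 4.

y = 4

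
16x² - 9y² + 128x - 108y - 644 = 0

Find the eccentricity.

Group the x- and y-terms: 16(x² + 8x) -9(y² + 12y) = 644
16(x + 4)² -9(y + 6)² = 644 + 256 - 324 = 576
Dividing both sides by 576: (x + 4)²/36 - (y + 6)²/64 = 1
Hyperbola, center (-4, -6), transverse axis horizontal; a² = 36, b² = 64.
c² = a² + b² = 100, so c = 10.
e = c/a = 10/6 = 5/3.

e = 5/3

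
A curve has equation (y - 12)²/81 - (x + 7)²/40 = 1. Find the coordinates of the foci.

(-7, 1) and (-7, 23)

Center (-7, 12). The positive term is the y-term, so the transverse axis is vertical; a² = 81, b² = 40.
c² = a² + b² = 81 + 40 = 121, so c = 11.
Foci lie on the vertical axis through the center: (h, k ± c).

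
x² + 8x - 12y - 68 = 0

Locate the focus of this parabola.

(-4, -4)

Only x is squared. Complete the square in x: (x + 4)² = 12(y + 7).
Vertex (-4, -7); 4p = 12 so p = 3. Opens up.
Focus is p units from the vertex along the axis: (h, k + p).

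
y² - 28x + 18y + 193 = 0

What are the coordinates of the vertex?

(4, -9)

Only y is squared. Complete the square in y: (y + 9)² = 28(x - 4).
Vertex (4, -9); 4p = 28 so p = 7. Opens right.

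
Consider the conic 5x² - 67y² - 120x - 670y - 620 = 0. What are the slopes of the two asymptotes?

5(x² - 24x) -67(y² + 10y) = 620
Complete the square: 5(x - 12)² -67(y + 5)² = 620 + 720 - 1675 = -335
Divide by -335: (y + 5)²/5 - (x - 12)²/67 = 1
Hyperbola, center (12, -5), transverse axis vertical; a² = 5, b² = 67.
For a vertical hyperbola the asymptotes have slope ±a/b.
Here that is ±√5/√67 = ±√335/67.

√335/67 and -√335/67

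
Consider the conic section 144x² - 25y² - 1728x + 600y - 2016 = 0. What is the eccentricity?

Group: 144(x² - 12x) -25(y² - 24y) = 2016
Complete the square: 144(x - 6)² -25(y - 12)² = 2016 + 5184 - 3600 = 3600
Dividing both sides by 3600: (x - 6)²/25 - (y - 12)²/144 = 1
Hyperbola, center (6, 12), transverse axis horizontal; a² = 25, b² = 144.
c² = a² + b² = 169, so c = 13.
e = c/a = 13/5.

e = 13/5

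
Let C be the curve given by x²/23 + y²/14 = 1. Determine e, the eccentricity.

e = 3√23/23

Center (0, 0). The larger denominator 23 sits under the x-term, so the major axis is horizontal; a² = 23, b² = 14.
c² = a² - b² = 9, so c = 3.
e = c/a = 3/√23 = 3√23/23.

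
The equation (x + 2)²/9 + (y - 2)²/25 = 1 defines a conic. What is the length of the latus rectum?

Center (-2, 2). The larger denominator 25 sits under the y-term, so the major axis is vertical; a² = 25, b² = 9.
Latus rectum length = 2b²/a = 2·9/5 = 18/5.

18/5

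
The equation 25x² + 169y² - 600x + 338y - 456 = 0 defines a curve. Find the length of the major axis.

25(x² - 24x) + 169(y² + 2y) = 456
25(x - 12)² + 169(y + 1)² = 456 + 3600 + 169 = 4225
Divide through by 4225 to get (x - 12)²/169 + (y + 1)²/25 = 1.
Ellipse, center (12, -1), major axis horizontal; a² = 169, b² = 25.
a² = 169 so a = 13; the major axis has length 2a = 26.

26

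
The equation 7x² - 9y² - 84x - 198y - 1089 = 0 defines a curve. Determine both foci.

(-2, -11) and (14, -11)

7(x² - 12x) -9(y² + 22y) = 1089
Complete the square: 7(x - 6)² -9(y + 11)² = 1089 + 252 - 1089 = 252
Divide by 252: (x - 6)²/36 - (y + 11)²/28 = 1
Hyperbola, center (6, -11), transverse axis horizontal; a² = 36, b² = 28.
c² = a² + b² = 36 + 28 = 64, so c = 8.
Foci lie on the horizontal axis through the center: (h ± c, k).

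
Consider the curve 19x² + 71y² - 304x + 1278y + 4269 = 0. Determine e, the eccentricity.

Group: 19(x² - 16x) + 71(y² + 18y) = -4269
Completing the square gives 19(x - 8)² + 71(y + 9)² = -4269 + 1216 + 5751 = 2698.
Divide by 2698: (x - 8)²/142 + (y + 9)²/38 = 1
Ellipse, center (8, -9), major axis horizontal; a² = 142, b² = 38.
c² = a² - b² = 104, so c = 2√26.
e = c/a = 2√26/√142 = 2√923/71.

e = 2√923/71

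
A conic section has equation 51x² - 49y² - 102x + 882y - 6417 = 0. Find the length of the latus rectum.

Group: 51(x² - 2x) -49(y² - 18y) = 6417
51(x - 1)² -49(y - 9)² = 6417 + 51 - 3969 = 2499
Dividing both sides by 2499: (x - 1)²/49 - (y - 9)²/51 = 1
Hyperbola, center (1, 9), transverse axis horizontal; a² = 49, b² = 51.
Latus rectum length = 2b²/a = 2·51/7 = 102/7.

102/7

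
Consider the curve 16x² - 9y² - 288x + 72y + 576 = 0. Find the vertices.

(3, 4) and (15, 4)

Group the x- and y-terms: 16(x² - 18x) -9(y² - 8y) = -576
Completing the square gives 16(x - 9)² -9(y - 4)² = -576 + 1296 - 144 = 576.
Divide by 576: (x - 9)²/36 - (y - 4)²/64 = 1
Hyperbola, center (9, 4), transverse axis horizontal; a² = 36, b² = 64.
a = 6. Vertices at (h ± a, k).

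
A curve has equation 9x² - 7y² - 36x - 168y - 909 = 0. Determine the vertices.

(2, -15) and (2, -9)

Collect terms: 9(x² - 4x) -7(y² + 24y) = 909
9(x - 2)² -7(y + 12)² = 909 + 36 - 1008 = -63
Divide by -63: (y + 12)²/9 - (x - 2)²/7 = 1
Hyperbola, center (2, -12), transverse axis vertical; a² = 9, b² = 7.
a = 3. Vertices at (h, k ± a).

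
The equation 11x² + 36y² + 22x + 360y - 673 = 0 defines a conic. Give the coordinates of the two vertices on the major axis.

Group: 11(x² + 2x) + 36(y² + 10y) = 673
11(x + 1)² + 36(y + 5)² = 673 + 11 + 900 = 1584
Divide through by 1584 to get (x + 1)²/144 + (y + 5)²/44 = 1.
Ellipse, center (-1, -5), major axis horizontal; a² = 144, b² = 44.
a = 12. Vertices at (h ± a, k).

(-13, -5) and (11, -5)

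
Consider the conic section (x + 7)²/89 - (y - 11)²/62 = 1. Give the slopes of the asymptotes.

√5518/89 and -√5518/89

Center (-7, 11). The positive term is the x-term, so the transverse axis is horizontal; a² = 89, b² = 62.
For a horizontal hyperbola the asymptotes have slope ±b/a.
Here that is ±√62/√89 = ±√5518/89.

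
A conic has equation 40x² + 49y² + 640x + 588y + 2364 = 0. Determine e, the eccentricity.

Group the x- and y-terms: 40(x² + 16x) + 49(y² + 12y) = -2364
Complete the square: 40(x + 8)² + 49(y + 6)² = -2364 + 2560 + 1764 = 1960
Divide by 1960: (x + 8)²/49 + (y + 6)²/40 = 1
Ellipse, center (-8, -6), major axis horizontal; a² = 49, b² = 40.
c² = a² - b² = 9, so c = 3.
e = c/a = 3/7.

e = 3/7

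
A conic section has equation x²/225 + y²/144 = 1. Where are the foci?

(-9, 0) and (9, 0)

Center (0, 0). The larger denominator 225 sits under the x-term, so the major axis is horizontal; a² = 225, b² = 144.
c² = a² - b² = 225 - 144 = 81, so c = 9.
Foci lie on the horizontal axis through the center: (h ± c, k).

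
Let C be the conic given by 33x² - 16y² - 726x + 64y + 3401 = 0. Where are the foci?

33(x² - 22x) -16(y² - 4y) = -3401
Complete the square in x and y: 33(x - 11)² -16(y - 2)² = -3401 + 3993 - 64 = 528
Divide by 528: (x - 11)²/16 - (y - 2)²/33 = 1
Hyperbola, center (11, 2), transverse axis horizontal; a² = 16, b² = 33.
c² = a² + b² = 16 + 33 = 49, so c = 7.
Foci lie on the horizontal axis through the center: (h ± c, k).

(4, 2) and (18, 2)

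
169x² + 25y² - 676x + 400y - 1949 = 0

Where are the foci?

169(x² - 4x) + 25(y² + 16y) = 1949
Completing the square gives 169(x - 2)² + 25(y + 8)² = 1949 + 676 + 1600 = 4225.
Divide by 4225: (x - 2)²/25 + (y + 8)²/169 = 1
Ellipse, center (2, -8), major axis vertical; a² = 169, b² = 25.
c² = a² - b² = 169 - 25 = 144, so c = 12.
Foci lie on the vertical axis through the center: (h, k ± c).

(2, -20) and (2, 4)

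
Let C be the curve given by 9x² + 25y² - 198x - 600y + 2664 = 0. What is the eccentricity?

e = 4/5

Rearranging, 9(x² - 22x) + 25(y² - 24y) = -2664.
9(x - 11)² + 25(y - 12)² = -2664 + 1089 + 3600 = 2025
Divide by 2025: (x - 11)²/225 + (y - 12)²/81 = 1
Ellipse, center (11, 12), major axis horizontal; a² = 225, b² = 81.
c² = a² - b² = 144, so c = 12.
e = c/a = 12/15 = 4/5.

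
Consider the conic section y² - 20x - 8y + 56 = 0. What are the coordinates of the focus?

Only y is squared. Complete the square in y: (y - 4)² = 20(x - 2).
Vertex (2, 4); 4p = 20 so p = 5. Opens right.
Focus is p units from the vertex along the axis: (h + p, k).

(7, 4)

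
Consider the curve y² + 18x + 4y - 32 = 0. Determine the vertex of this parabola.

Only y is squared. Complete the square in y: (y + 2)² = -18(x - 2).
Vertex (2, -2); 4p = -18 so p = -9/2. Opens left.

(2, -2)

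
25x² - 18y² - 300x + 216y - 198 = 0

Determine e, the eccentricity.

Collect terms: 25(x² - 12x) -18(y² - 12y) = 198
Completing the square gives 25(x - 6)² -18(y - 6)² = 198 + 900 - 648 = 450.
Dividing both sides by 450: (x - 6)²/18 - (y - 6)²/25 = 1
Hyperbola, center (6, 6), transverse axis horizontal; a² = 18, b² = 25.
c² = a² + b² = 43, so c = √43.
e = c/a = √43/3√2 = √86/6.

e = √86/6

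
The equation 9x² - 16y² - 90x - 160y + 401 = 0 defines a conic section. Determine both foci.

Rearranging, 9(x² - 10x) -16(y² + 10y) = -401.
Complete the square in x and y: 9(x - 5)² -16(y + 5)² = -401 + 225 - 400 = -576
Divide through by -576 to get (y + 5)²/36 - (x - 5)²/64 = 1.
Hyperbola, center (5, -5), transverse axis vertical; a² = 36, b² = 64.
c² = a² + b² = 36 + 64 = 100, so c = 10.
Foci lie on the vertical axis through the center: (h, k ± c).

(5, -15) and (5, 5)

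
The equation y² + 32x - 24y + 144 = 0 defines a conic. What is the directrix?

x = 8

Only y is squared. Complete the square in y: (y - 12)² = -32x.
Vertex (0, 12); 4p = -32 so p = -8. Opens left.
Directrix is the vertical line x = h − p = 0 − (-8) = 8.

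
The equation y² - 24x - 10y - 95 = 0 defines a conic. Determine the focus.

(1, 5)

Only y is squared. Complete the square in y: (y - 5)² = 24(x + 5).
Vertex (-5, 5); 4p = 24 so p = 6. Opens right.
Focus is p units from the vertex along the axis: (h + p, k).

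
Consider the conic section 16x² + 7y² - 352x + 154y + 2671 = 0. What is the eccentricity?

16(x² - 22x) + 7(y² + 22y) = -2671
Complete the square in x and y: 16(x - 11)² + 7(y + 11)² = -2671 + 1936 + 847 = 112
Divide through by 112 to get (x - 11)²/7 + (y + 11)²/16 = 1.
Ellipse, center (11, -11), major axis vertical; a² = 16, b² = 7.
c² = a² - b² = 9, so c = 3.
e = c/a = 3/4.

e = 3/4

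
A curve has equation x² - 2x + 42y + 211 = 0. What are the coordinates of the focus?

(1, -31/2)

Only x is squared. Complete the square in x: (x - 1)² = -42(y + 5).
Vertex (1, -5); 4p = -42 so p = -21/2. Opens down.
Focus is p units from the vertex along the axis: (h, k + p).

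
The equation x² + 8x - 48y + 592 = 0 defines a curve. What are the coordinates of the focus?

Only x is squared. Complete the square in x: (x + 4)² = 48(y - 12).
Vertex (-4, 12); 4p = 48 so p = 12. Opens up.
Focus is p units from the vertex along the axis: (h, k + p).

(-4, 24)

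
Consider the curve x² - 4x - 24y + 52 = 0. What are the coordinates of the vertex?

Only x is squared. Complete the square in x: (x - 2)² = 24(y - 2).
Vertex (2, 2); 4p = 24 so p = 6. Opens up.

(2, 2)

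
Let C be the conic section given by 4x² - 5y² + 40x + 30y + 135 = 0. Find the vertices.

(-5, -1) and (-5, 7)

Collect terms: 4(x² + 10x) -5(y² - 6y) = -135
Complete the square in x and y: 4(x + 5)² -5(y - 3)² = -135 + 100 - 45 = -80
Divide by -80: (y - 3)²/16 - (x + 5)²/20 = 1
Hyperbola, center (-5, 3), transverse axis vertical; a² = 16, b² = 20.
a = 4. Vertices at (h, k ± a).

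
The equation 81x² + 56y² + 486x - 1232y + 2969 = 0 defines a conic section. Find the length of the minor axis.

4√14

Group: 81(x² + 6x) + 56(y² - 22y) = -2969
Complete the square: 81(x + 3)² + 56(y - 11)² = -2969 + 729 + 6776 = 4536
Divide through by 4536 to get (x + 3)²/56 + (y - 11)²/81 = 1.
Ellipse, center (-3, 11), major axis vertical; a² = 81, b² = 56.
b² = 56 so b = 2√14; the minor axis has length 2b = 4√14.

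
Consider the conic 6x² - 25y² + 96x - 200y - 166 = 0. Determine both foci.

(-8 - √31, -4) and (-8 + √31, -4)

6(x² + 16x) -25(y² + 8y) = 166
Complete the square in x and y: 6(x + 8)² -25(y + 4)² = 166 + 384 - 400 = 150
Divide by 150: (x + 8)²/25 - (y + 4)²/6 = 1
Hyperbola, center (-8, -4), transverse axis horizontal; a² = 25, b² = 6.
c² = a² + b² = 25 + 6 = 31, so c = √31.
Foci lie on the horizontal axis through the center: (h ± c, k).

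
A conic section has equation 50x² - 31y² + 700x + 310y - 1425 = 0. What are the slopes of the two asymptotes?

5√62/31 and -5√62/31

Rearranging, 50(x² + 14x) -31(y² - 10y) = 1425.
50(x + 7)² -31(y - 5)² = 1425 + 2450 - 775 = 3100
Divide through by 3100 to get (x + 7)²/62 - (y - 5)²/100 = 1.
Hyperbola, center (-7, 5), transverse axis horizontal; a² = 62, b² = 100.
For a horizontal hyperbola the asymptotes have slope ±b/a.
Here that is ±10/√62 = ±5√62/31.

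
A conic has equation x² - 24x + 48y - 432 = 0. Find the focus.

(12, 0)

Only x is squared. Complete the square in x: (x - 12)² = -48(y - 12).
Vertex (12, 12); 4p = -48 so p = -12. Opens down.
Focus is p units from the vertex along the axis: (h, k + p).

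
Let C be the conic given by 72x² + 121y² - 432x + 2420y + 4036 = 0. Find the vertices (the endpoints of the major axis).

(-8, -10) and (14, -10)

72(x² - 6x) + 121(y² + 20y) = -4036
Complete the square: 72(x - 3)² + 121(y + 10)² = -4036 + 648 + 12100 = 8712
Divide by 8712: (x - 3)²/121 + (y + 10)²/72 = 1
Ellipse, center (3, -10), major axis horizontal; a² = 121, b² = 72.
a = 11. Vertices at (h ± a, k).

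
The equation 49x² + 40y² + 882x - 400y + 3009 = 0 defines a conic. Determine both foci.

(-9, 2) and (-9, 8)

Group: 49(x² + 18x) + 40(y² - 10y) = -3009
49(x + 9)² + 40(y - 5)² = -3009 + 3969 + 1000 = 1960
Divide through by 1960 to get (x + 9)²/40 + (y - 5)²/49 = 1.
Ellipse, center (-9, 5), major axis vertical; a² = 49, b² = 40.
c² = a² - b² = 49 - 40 = 9, so c = 3.
Foci lie on the vertical axis through the center: (h, k ± c).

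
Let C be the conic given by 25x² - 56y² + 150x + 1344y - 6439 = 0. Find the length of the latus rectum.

Group the x- and y-terms: 25(x² + 6x) -56(y² - 24y) = 6439
Completing the square gives 25(x + 3)² -56(y - 12)² = 6439 + 225 - 8064 = -1400.
Divide through by -1400 to get (y - 12)²/25 - (x + 3)²/56 = 1.
Hyperbola, center (-3, 12), transverse axis vertical; a² = 25, b² = 56.
Latus rectum length = 2b²/a = 2·56/5 = 112/5.

112/5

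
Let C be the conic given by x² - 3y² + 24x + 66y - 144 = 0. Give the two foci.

(-12, 1) and (-12, 21)

Group the x- and y-terms: (x² + 24x) -3(y² - 22y) = 144
Complete the square: (x + 12)² -3(y - 11)² = 144 + 144 - 363 = -75
Divide by -75: (y - 11)²/25 - (x + 12)²/75 = 1
Hyperbola, center (-12, 11), transverse axis vertical; a² = 25, b² = 75.
c² = a² + b² = 25 + 75 = 100, so c = 10.
Foci lie on the vertical axis through the center: (h, k ± c).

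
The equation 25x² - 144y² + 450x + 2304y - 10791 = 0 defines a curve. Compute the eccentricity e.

25(x² + 18x) -144(y² - 16y) = 10791
25(x + 9)² -144(y - 8)² = 10791 + 2025 - 9216 = 3600
Divide through by 3600 to get (x + 9)²/144 - (y - 8)²/25 = 1.
Hyperbola, center (-9, 8), transverse axis horizontal; a² = 144, b² = 25.
c² = a² + b² = 169, so c = 13.
e = c/a = 13/12.

e = 13/12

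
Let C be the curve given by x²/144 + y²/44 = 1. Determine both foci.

(-10, 0) and (10, 0)

Center (0, 0). The larger denominator 144 sits under the x-term, so the major axis is horizontal; a² = 144, b² = 44.
c² = a² - b² = 144 - 44 = 100, so c = 10.
Foci lie on the horizontal axis through the center: (h ± c, k).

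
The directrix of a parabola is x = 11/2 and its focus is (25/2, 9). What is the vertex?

(9, 9)

The vertex is the midpoint between the focus and the directrix along the axis of symmetry.
Axis is horizontal (directrix is vertical). Vertex x-coordinate = (25/2 + 11/2)/2 = 9; y-coordinate = 9.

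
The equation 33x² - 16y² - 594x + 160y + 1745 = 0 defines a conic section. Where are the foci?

(2, 5) and (16, 5)

Group the x- and y-terms: 33(x² - 18x) -16(y² - 10y) = -1745
Complete the square: 33(x - 9)² -16(y - 5)² = -1745 + 2673 - 400 = 528
Divide through by 528 to get (x - 9)²/16 - (y - 5)²/33 = 1.
Hyperbola, center (9, 5), transverse axis horizontal; a² = 16, b² = 33.
c² = a² + b² = 16 + 33 = 49, so c = 7.
Foci lie on the horizontal axis through the center: (h ± c, k).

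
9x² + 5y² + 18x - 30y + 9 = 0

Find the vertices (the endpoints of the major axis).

Rearranging, 9(x² + 2x) + 5(y² - 6y) = -9.
Complete the square: 9(x + 1)² + 5(y - 3)² = -9 + 9 + 45 = 45
Divide by 45: (x + 1)²/5 + (y - 3)²/9 = 1
Ellipse, center (-1, 3), major axis vertical; a² = 9, b² = 5.
a = 3. Vertices at (h, k ± a).

(-1, 0) and (-1, 6)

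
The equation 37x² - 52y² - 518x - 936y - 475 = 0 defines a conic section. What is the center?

Group the x- and y-terms: 37(x² - 14x) -52(y² + 18y) = 475
Completing the square gives 37(x - 7)² -52(y + 9)² = 475 + 1813 - 4212 = -1924.
Divide by -1924: (y + 9)²/37 - (x - 7)²/52 = 1
Hyperbola with center (7, -9).

(7, -9)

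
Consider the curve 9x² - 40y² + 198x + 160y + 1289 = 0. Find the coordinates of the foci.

(-11, -5) and (-11, 9)

Rearranging, 9(x² + 22x) -40(y² - 4y) = -1289.
Complete the square in x and y: 9(x + 11)² -40(y - 2)² = -1289 + 1089 - 160 = -360
Divide by -360: (y - 2)²/9 - (x + 11)²/40 = 1
Hyperbola, center (-11, 2), transverse axis vertical; a² = 9, b² = 40.
c² = a² + b² = 9 + 40 = 49, so c = 7.
Foci lie on the vertical axis through the center: (h, k ± c).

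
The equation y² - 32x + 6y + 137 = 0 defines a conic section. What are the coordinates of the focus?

Only y is squared. Complete the square in y: (y + 3)² = 32(x - 4).
Vertex (4, -3); 4p = 32 so p = 8. Opens right.
Focus is p units from the vertex along the axis: (h + p, k).

(12, -3)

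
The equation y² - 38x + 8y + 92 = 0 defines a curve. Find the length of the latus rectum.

Only y is squared. Complete the square in y: (y + 4)² = 38(x - 2).
Vertex (2, -4); 4p = 38 so p = 19/2. Opens right.
Latus rectum length = |4p| = 38.

38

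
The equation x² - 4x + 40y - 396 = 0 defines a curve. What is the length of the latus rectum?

40

Only x is squared. Complete the square in x: (x - 2)² = -40(y - 10).
Vertex (2, 10); 4p = -40 so p = -10. Opens down.
Latus rectum length = |4p| = 40.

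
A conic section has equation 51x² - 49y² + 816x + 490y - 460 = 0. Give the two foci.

Collect terms: 51(x² + 16x) -49(y² - 10y) = 460
Completing the square gives 51(x + 8)² -49(y - 5)² = 460 + 3264 - 1225 = 2499.
Divide by 2499: (x + 8)²/49 - (y - 5)²/51 = 1
Hyperbola, center (-8, 5), transverse axis horizontal; a² = 49, b² = 51.
c² = a² + b² = 49 + 51 = 100, so c = 10.
Foci lie on the horizontal axis through the center: (h ± c, k).

(-18, 5) and (2, 5)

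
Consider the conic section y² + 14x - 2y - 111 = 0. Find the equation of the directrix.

x = 23/2

Only y is squared. Complete the square in y: (y - 1)² = -14(x - 8).
Vertex (8, 1); 4p = -14 so p = -7/2. Opens left.
Directrix is the vertical line x = h − p = 8 − (-7/2) = 23/2.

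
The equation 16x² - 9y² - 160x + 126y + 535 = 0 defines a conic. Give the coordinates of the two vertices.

16(x² - 10x) -9(y² - 14y) = -535
Completing the square gives 16(x - 5)² -9(y - 7)² = -535 + 400 - 441 = -576.
Divide by -576: (y - 7)²/64 - (x - 5)²/36 = 1
Hyperbola, center (5, 7), transverse axis vertical; a² = 64, b² = 36.
a = 8. Vertices at (h, k ± a).

(5, -1) and (5, 15)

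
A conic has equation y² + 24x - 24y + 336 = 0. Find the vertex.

(-8, 12)

Only y is squared. Complete the square in y: (y - 12)² = -24(x + 8).
Vertex (-8, 12); 4p = -24 so p = -6. Opens left.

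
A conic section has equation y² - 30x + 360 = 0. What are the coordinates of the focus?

(39/2, 0)

Only y is squared. Complete the square in y: y² = 30(x - 12).
Vertex (12, 0); 4p = 30 so p = 15/2. Opens right.
Focus is p units from the vertex along the axis: (h + p, k).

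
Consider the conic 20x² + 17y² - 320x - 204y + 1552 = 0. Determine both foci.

Group: 20(x² - 16x) + 17(y² - 12y) = -1552
Complete the square: 20(x - 8)² + 17(y - 6)² = -1552 + 1280 + 612 = 340
Dividing both sides by 340: (x - 8)²/17 + (y - 6)²/20 = 1
Ellipse, center (8, 6), major axis vertical; a² = 20, b² = 17.
c² = a² - b² = 20 - 17 = 3, so c = √3.
Foci lie on the vertical axis through the center: (h, k ± c).

(8, 6 - √3) and (8, 6 + √3)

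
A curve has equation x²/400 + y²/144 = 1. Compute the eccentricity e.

e = 4/5

Center (0, 0). The larger denominator 400 sits under the x-term, so the major axis is horizontal; a² = 400, b² = 144.
c² = a² - b² = 256, so c = 16.
e = c/a = 16/20 = 4/5.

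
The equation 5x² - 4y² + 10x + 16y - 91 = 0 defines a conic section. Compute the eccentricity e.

Collect terms: 5(x² + 2x) -4(y² - 4y) = 91
Complete the square in x and y: 5(x + 1)² -4(y - 2)² = 91 + 5 - 16 = 80
Divide through by 80 to get (x + 1)²/16 - (y - 2)²/20 = 1.
Hyperbola, center (-1, 2), transverse axis horizontal; a² = 16, b² = 20.
c² = a² + b² = 36, so c = 6.
e = c/a = 6/4 = 3/2.

e = 3/2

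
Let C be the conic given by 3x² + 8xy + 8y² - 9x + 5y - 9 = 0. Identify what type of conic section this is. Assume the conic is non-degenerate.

A = 3, B = 8, C = 8.
Discriminant B² − 4AC = 8² − 4·3·8 = -32.
B² − 4AC < 0 ⇒ ellipse.

ellipse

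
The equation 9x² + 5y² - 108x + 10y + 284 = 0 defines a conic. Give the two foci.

Group the x- and y-terms: 9(x² - 12x) + 5(y² + 2y) = -284
Completing the square gives 9(x - 6)² + 5(y + 1)² = -284 + 324 + 5 = 45.
Dividing both sides by 45: (x - 6)²/5 + (y + 1)²/9 = 1
Ellipse, center (6, -1), major axis vertical; a² = 9, b² = 5.
c² = a² - b² = 9 - 5 = 4, so c = 2.
Foci lie on the vertical axis through the center: (h, k ± c).

(6, -3) and (6, 1)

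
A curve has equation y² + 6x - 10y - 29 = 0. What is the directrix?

Only y is squared. Complete the square in y: (y - 5)² = -6(x - 9).
Vertex (9, 5); 4p = -6 so p = -3/2. Opens left.
Directrix is the vertical line x = h − p = 9 − (-3/2) = 21/2.

x = 21/2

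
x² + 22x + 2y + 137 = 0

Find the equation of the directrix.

Only x is squared. Complete the square in x: (x + 11)² = -2(y + 8).
Vertex (-11, -8); 4p = -2 so p = -1/2. Opens down.
Directrix is the horizontal line y = k − p = -8 − (-1/2) = -15/2.

y = -15/2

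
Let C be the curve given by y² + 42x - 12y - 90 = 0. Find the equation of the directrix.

Only y is squared. Complete the square in y: (y - 6)² = -42(x - 3).
Vertex (3, 6); 4p = -42 so p = -21/2. Opens left.
Directrix is the vertical line x = h − p = 3 − (-21/2) = 27/2.

x = 27/2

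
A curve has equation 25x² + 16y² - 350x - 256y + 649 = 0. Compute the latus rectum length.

64/5

25(x² - 14x) + 16(y² - 16y) = -649
Complete the square in x and y: 25(x - 7)² + 16(y - 8)² = -649 + 1225 + 1024 = 1600
Divide through by 1600 to get (x - 7)²/64 + (y - 8)²/100 = 1.
Ellipse, center (7, 8), major axis vertical; a² = 100, b² = 64.
Latus rectum length = 2b²/a = 2·64/10 = 64/5.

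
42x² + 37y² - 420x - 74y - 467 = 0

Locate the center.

(5, 1)

Group the x- and y-terms: 42(x² - 10x) + 37(y² - 2y) = 467
Completing the square gives 42(x - 5)² + 37(y - 1)² = 467 + 1050 + 37 = 1554.
Divide through by 1554 to get (x - 5)²/37 + (y - 1)²/42 = 1.
Ellipse with center (5, 1).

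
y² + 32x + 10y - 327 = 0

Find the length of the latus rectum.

32

Only y is squared. Complete the square in y: (y + 5)² = -32(x - 11).
Vertex (11, -5); 4p = -32 so p = -8. Opens left.
Latus rectum length = |4p| = 32.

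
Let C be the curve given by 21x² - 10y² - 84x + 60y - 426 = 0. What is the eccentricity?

e = √310/10

Rearranging, 21(x² - 4x) -10(y² - 6y) = 426.
Complete the square: 21(x - 2)² -10(y - 3)² = 426 + 84 - 90 = 420
Divide by 420: (x - 2)²/20 - (y - 3)²/42 = 1
Hyperbola, center (2, 3), transverse axis horizontal; a² = 20, b² = 42.
c² = a² + b² = 62, so c = √62.
e = c/a = √62/2√5 = √310/10.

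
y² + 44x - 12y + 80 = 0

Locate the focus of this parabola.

Only y is squared. Complete the square in y: (y - 6)² = -44(x + 1).
Vertex (-1, 6); 4p = -44 so p = -11. Opens left.
Focus is p units from the vertex along the axis: (h + p, k).

(-12, 6)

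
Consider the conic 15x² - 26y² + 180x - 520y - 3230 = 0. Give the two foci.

(-6 - √123, -10) and (-6 + √123, -10)

Group the x- and y-terms: 15(x² + 12x) -26(y² + 20y) = 3230
15(x + 6)² -26(y + 10)² = 3230 + 540 - 2600 = 1170
Dividing both sides by 1170: (x + 6)²/78 - (y + 10)²/45 = 1
Hyperbola, center (-6, -10), transverse axis horizontal; a² = 78, b² = 45.
c² = a² + b² = 78 + 45 = 123, so c = √123.
Foci lie on the horizontal axis through the center: (h ± c, k).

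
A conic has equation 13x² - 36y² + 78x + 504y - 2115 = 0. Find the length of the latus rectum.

Group the x- and y-terms: 13(x² + 6x) -36(y² - 14y) = 2115
Complete the square: 13(x + 3)² -36(y - 7)² = 2115 + 117 - 1764 = 468
Dividing both sides by 468: (x + 3)²/36 - (y - 7)²/13 = 1
Hyperbola, center (-3, 7), transverse axis horizontal; a² = 36, b² = 13.
Latus rectum length = 2b²/a = 2·13/6 = 13/3.

13/3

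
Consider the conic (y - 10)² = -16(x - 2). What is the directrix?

Vertex (2, 10); 4p = -16 so p = -4. Opens left.
Directrix is the vertical line x = h − p = 2 − (-4) = 6.

x = 6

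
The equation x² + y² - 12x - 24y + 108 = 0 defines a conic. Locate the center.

Group: (x² - 12x) + (y² - 24y) = -108
Completing the square gives (x - 6)² + (y - 12)² = -108 + 36 + 144 = 72.
So (x - 6)² + (y - 12)² = 72.
Circle centered at (6, 12) with r² = 72.

(6, 12)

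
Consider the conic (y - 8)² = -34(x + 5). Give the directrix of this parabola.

Vertex (-5, 8); 4p = -34 so p = -17/2. Opens left.
Directrix is the vertical line x = h − p = -5 − (-17/2) = 7/2.

x = 7/2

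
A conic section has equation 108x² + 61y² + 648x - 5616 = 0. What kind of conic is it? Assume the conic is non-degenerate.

ellipse

No xy term. Coefficients of x² and y² are A = 108, C = 61.
A and C have the same sign but A ≠ C ⇒ ellipse.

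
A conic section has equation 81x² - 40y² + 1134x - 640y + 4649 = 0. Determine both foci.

(-7, -19) and (-7, 3)

Rearranging, 81(x² + 14x) -40(y² + 16y) = -4649.
Complete the square: 81(x + 7)² -40(y + 8)² = -4649 + 3969 - 2560 = -3240
Dividing both sides by -3240: (y + 8)²/81 - (x + 7)²/40 = 1
Hyperbola, center (-7, -8), transverse axis vertical; a² = 81, b² = 40.
c² = a² + b² = 81 + 40 = 121, so c = 11.
Foci lie on the vertical axis through the center: (h, k ± c).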